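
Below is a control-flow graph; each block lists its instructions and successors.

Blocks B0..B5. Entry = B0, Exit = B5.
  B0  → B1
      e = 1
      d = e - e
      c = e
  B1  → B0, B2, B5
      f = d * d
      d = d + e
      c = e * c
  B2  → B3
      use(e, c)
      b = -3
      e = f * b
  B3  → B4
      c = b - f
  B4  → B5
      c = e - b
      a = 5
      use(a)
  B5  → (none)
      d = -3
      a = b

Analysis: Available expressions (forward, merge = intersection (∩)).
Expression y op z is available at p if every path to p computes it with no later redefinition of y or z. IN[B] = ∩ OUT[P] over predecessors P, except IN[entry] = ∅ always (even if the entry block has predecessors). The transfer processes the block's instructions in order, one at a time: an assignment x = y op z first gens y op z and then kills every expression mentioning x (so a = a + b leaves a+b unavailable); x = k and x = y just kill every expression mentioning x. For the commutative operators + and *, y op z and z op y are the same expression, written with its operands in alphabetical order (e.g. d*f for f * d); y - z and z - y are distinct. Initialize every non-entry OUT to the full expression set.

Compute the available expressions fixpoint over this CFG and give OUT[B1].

Answer: {e-e}

Working:
Converged values:
  B0:  IN={}  OUT={e-e}
  B1:  IN={e-e}  OUT={e-e}
  B2:  IN={e-e}  OUT={b*f}
  B3:  IN={b*f}  OUT={b*f, b-f}
  B4:  IN={b*f, b-f}  OUT={b*f, b-f, e-b}
  B5:  IN={}  OUT={}

Merge at B1: IN[B1] = OUT[B0] = {e-e}
Applying B1's transfer function to that IN value gives OUT[B1] (row B1 above).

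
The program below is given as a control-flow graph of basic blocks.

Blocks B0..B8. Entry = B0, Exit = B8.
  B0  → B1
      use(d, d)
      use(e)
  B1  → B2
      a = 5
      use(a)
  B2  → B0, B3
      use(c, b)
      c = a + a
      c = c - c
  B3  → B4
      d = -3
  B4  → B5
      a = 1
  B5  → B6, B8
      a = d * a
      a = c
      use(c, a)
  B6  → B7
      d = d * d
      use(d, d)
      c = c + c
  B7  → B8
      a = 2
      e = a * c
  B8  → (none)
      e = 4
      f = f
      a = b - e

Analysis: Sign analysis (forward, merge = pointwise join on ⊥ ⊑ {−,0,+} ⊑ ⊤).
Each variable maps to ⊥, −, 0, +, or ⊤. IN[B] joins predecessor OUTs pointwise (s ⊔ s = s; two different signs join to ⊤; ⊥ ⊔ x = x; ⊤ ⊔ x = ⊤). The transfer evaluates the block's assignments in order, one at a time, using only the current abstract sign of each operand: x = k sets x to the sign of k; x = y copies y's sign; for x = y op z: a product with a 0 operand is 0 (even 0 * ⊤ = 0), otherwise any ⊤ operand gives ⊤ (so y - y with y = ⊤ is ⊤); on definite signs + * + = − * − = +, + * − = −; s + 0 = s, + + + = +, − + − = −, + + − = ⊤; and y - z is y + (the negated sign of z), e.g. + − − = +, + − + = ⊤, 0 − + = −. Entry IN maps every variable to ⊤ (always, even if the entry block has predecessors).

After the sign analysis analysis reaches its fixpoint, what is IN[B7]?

Per-block solution:
  B0: | IN=(all ⊤) | OUT=(all ⊤)
  B1: | IN=(all ⊤) | OUT={a:+; rest ⊤}
  B2: | IN={a:+; rest ⊤} | OUT={a:+; rest ⊤}
  B3: | IN={a:+; rest ⊤} | OUT={a:+, d:-; rest ⊤}
  B4: | IN={a:+, d:-; rest ⊤} | OUT={a:+, d:-; rest ⊤}
  B5: | IN={a:+, d:-; rest ⊤} | OUT={d:-; rest ⊤}
  B6: | IN={d:-; rest ⊤} | OUT={d:+; rest ⊤}
  B7: | IN={d:+; rest ⊤} | OUT={a:+, d:+; rest ⊤}
  B8: | IN=(all ⊤) | OUT={e:+; rest ⊤}

Merge at B7: IN[B7] = OUT[B6] = {a: ⊤, b: ⊤, c: ⊤, d: +, e: ⊤, f: ⊤}

Answer: {a: ⊤, b: ⊤, c: ⊤, d: +, e: ⊤, f: ⊤}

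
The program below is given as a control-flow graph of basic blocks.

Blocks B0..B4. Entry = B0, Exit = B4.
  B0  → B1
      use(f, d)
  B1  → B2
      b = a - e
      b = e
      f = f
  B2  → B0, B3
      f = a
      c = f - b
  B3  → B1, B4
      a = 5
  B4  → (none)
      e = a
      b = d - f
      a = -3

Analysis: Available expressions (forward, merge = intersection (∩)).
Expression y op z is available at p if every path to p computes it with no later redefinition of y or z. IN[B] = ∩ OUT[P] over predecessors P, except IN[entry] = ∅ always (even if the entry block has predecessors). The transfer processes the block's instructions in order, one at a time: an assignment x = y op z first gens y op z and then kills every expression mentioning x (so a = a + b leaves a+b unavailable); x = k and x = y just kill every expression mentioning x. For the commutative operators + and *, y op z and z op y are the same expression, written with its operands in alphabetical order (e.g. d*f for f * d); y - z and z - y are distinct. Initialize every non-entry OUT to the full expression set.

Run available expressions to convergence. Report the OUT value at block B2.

Answer: {a-e, f-b}

Working:
Per-block solution:
  B0:   IN={}   OUT={}
  B1:   IN={}   OUT={a-e}
  B2:   IN={a-e}   OUT={a-e, f-b}
  B3:   IN={a-e, f-b}   OUT={f-b}
  B4:   IN={f-b}   OUT={d-f}

Merge at B2: IN[B2] = OUT[B1] = {a-e}
Applying B2's transfer function to that IN value gives OUT[B2] (row B2 above).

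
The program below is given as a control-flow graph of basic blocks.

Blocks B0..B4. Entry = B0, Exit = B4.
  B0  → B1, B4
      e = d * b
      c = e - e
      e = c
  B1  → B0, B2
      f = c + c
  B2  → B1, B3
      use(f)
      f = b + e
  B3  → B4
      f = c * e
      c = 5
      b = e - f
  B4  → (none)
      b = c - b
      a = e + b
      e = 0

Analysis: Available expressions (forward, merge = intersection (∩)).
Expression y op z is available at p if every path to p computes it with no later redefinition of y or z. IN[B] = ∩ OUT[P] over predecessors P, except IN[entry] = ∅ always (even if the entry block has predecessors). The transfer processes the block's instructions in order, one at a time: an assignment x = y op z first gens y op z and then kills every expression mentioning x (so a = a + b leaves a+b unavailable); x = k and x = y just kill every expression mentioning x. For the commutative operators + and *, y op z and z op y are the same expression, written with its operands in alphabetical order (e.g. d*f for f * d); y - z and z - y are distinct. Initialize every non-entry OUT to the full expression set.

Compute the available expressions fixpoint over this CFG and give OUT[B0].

Per-block solution:
  B0: | IN={} | OUT={b*d}
  B1: | IN={b*d} | OUT={b*d, c+c}
  B2: | IN={b*d, c+c} | OUT={b*d, b+e, c+c}
  B3: | IN={b*d, b+e, c+c} | OUT={e-f}
  B4: | IN={} | OUT={}

Merge at B0 (entry node, so the boundary value {} is joined with the incoming edge(s)): IN[B0] = {} ∩ OUT[B1] = {}
Applying B0's transfer function to that IN value gives OUT[B0] (row B0 above).

Answer: {b*d}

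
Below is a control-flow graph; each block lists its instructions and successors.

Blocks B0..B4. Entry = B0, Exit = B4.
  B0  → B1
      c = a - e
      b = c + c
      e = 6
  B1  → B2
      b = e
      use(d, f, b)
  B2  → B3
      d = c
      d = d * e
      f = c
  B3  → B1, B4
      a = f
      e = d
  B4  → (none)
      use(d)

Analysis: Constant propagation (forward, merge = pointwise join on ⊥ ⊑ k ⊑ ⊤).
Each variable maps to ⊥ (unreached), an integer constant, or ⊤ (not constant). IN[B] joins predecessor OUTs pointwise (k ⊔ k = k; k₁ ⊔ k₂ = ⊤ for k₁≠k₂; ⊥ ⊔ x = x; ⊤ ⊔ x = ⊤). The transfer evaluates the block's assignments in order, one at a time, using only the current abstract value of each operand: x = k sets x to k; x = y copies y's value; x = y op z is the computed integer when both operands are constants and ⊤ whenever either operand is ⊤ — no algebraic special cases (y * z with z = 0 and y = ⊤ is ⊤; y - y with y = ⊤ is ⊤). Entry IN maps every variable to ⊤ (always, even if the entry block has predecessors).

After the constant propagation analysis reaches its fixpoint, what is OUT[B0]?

Answer: {a: ⊤, b: ⊤, c: ⊤, d: ⊤, e: 6, f: ⊤}

Trace:
Per-block solution:
  B0: | IN=(all ⊤) | OUT={e:6; rest ⊤}
  B1: | IN=(all ⊤) | OUT=(all ⊤)
  B2: | IN=(all ⊤) | OUT=(all ⊤)
  B3: | IN=(all ⊤) | OUT=(all ⊤)
  B4: | IN=(all ⊤) | OUT=(all ⊤)

B0 is the boundary node: IN[B0] = {a: ⊤, b: ⊤, c: ⊤, d: ⊤, e: ⊤, f: ⊤}
Applying B0's transfer function to that IN value gives OUT[B0] (row B0 above).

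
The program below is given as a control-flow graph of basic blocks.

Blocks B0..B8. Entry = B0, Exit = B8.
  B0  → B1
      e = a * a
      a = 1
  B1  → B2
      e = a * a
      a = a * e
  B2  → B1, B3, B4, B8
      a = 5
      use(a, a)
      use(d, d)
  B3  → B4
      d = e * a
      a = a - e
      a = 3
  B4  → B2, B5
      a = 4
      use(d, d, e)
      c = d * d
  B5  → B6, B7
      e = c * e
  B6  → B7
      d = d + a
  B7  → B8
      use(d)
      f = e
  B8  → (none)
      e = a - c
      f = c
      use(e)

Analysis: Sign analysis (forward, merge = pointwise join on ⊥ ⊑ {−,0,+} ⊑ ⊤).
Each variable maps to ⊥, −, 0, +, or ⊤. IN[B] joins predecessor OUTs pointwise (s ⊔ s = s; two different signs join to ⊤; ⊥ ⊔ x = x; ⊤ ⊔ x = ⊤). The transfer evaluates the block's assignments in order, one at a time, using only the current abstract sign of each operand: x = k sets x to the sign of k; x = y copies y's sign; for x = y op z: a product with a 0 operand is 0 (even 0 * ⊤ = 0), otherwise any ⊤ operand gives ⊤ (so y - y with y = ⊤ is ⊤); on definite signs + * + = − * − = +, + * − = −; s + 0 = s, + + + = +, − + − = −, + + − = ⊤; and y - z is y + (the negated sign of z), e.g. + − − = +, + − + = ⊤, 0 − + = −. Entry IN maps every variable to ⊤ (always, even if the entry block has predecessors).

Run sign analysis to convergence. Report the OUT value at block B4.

Fixpoint table:
  B0:  IN=(all ⊤)  OUT={a:+; rest ⊤}
  B1:  IN={a:+; rest ⊤}  OUT={a:+, e:+; rest ⊤}
  B2:  IN={a:+, e:+; rest ⊤}  OUT={a:+, e:+; rest ⊤}
  B3:  IN={a:+, e:+; rest ⊤}  OUT={a:+, d:+, e:+; rest ⊤}
  B4:  IN={a:+, e:+; rest ⊤}  OUT={a:+, e:+; rest ⊤}
  B5:  IN={a:+, e:+; rest ⊤}  OUT={a:+; rest ⊤}
  B6:  IN={a:+; rest ⊤}  OUT={a:+; rest ⊤}
  B7:  IN={a:+; rest ⊤}  OUT={a:+; rest ⊤}
  B8:  IN={a:+; rest ⊤}  OUT={a:+; rest ⊤}

Merge at B4: IN[B4] = OUT[B2] ⊔ OUT[B3] = {a: +, b: ⊤, c: ⊤, d: ⊤, e: +, f: ⊤}
Applying B4's transfer function to that IN value gives OUT[B4] (row B4 above).

Answer: {a: +, b: ⊤, c: ⊤, d: ⊤, e: +, f: ⊤}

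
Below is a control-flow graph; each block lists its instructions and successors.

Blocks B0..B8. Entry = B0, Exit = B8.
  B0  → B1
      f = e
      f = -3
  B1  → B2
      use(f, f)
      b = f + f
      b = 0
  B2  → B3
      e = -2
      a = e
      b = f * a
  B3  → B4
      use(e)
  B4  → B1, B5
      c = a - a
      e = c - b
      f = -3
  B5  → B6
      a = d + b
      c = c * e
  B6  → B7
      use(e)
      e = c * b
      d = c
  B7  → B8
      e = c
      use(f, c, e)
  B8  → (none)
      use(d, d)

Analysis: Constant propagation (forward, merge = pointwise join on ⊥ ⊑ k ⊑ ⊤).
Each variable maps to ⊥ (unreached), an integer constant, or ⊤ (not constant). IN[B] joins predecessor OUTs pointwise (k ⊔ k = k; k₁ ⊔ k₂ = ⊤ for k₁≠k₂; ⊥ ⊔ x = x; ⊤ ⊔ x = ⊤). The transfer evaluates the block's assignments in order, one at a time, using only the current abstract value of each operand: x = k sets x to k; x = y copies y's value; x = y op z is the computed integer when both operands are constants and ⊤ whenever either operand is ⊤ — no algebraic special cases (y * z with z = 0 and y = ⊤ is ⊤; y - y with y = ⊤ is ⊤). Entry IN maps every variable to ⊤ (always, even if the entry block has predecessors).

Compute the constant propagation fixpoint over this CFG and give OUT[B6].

Answer: {a: ⊤, b: 6, c: 0, d: 0, e: 0, f: -3}

Derivation:
Converged values:
  B0:   IN=(all ⊤)   OUT={f:-3; rest ⊤}
  B1:   IN={f:-3; rest ⊤}   OUT={b:0, f:-3; rest ⊤}
  B2:   IN={b:0, f:-3; rest ⊤}   OUT={a:-2, b:6, e:-2, f:-3; rest ⊤}
  B3:   IN={a:-2, b:6, e:-2, f:-3; rest ⊤}   OUT={a:-2, b:6, e:-2, f:-3; rest ⊤}
  B4:   IN={a:-2, b:6, e:-2, f:-3; rest ⊤}   OUT={a:-2, b:6, c:0, e:-6, f:-3; rest ⊤}
  B5:   IN={a:-2, b:6, c:0, e:-6, f:-3; rest ⊤}   OUT={b:6, c:0, e:-6, f:-3; rest ⊤}
  B6:   IN={b:6, c:0, e:-6, f:-3; rest ⊤}   OUT={b:6, c:0, d:0, e:0, f:-3; rest ⊤}
  B7:   IN={b:6, c:0, d:0, e:0, f:-3; rest ⊤}   OUT={b:6, c:0, d:0, e:0, f:-3; rest ⊤}
  B8:   IN={b:6, c:0, d:0, e:0, f:-3; rest ⊤}   OUT={b:6, c:0, d:0, e:0, f:-3; rest ⊤}

Merge at B6: IN[B6] = OUT[B5] = {a: ⊤, b: 6, c: 0, d: ⊤, e: -6, f: -3}
Applying B6's transfer function to that IN value gives OUT[B6] (row B6 above).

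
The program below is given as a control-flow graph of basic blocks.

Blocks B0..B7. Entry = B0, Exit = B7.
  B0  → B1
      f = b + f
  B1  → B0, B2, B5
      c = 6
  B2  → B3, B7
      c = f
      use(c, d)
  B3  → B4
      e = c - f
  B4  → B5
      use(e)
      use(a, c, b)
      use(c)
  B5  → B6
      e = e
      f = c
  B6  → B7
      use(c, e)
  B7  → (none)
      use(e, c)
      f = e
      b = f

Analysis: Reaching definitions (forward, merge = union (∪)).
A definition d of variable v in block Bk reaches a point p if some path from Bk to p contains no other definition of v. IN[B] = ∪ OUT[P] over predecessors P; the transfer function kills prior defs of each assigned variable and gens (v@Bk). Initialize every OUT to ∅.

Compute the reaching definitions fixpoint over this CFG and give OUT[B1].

Converged values:
  B0:  IN={c@B1, f@B0}  OUT={c@B1, f@B0}
  B1:  IN={c@B1, f@B0}  OUT={c@B1, f@B0}
  B2:  IN={c@B1, f@B0}  OUT={c@B2, f@B0}
  B3:  IN={c@B2, f@B0}  OUT={c@B2, e@B3, f@B0}
  B4:  IN={c@B2, e@B3, f@B0}  OUT={c@B2, e@B3, f@B0}
  B5:  IN={c@B1, c@B2, e@B3, f@B0}  OUT={c@B1, c@B2, e@B5, f@B5}
  B6:  IN={c@B1, c@B2, e@B5, f@B5}  OUT={c@B1, c@B2, e@B5, f@B5}
  B7:  IN={c@B1, c@B2, e@B5, f@B0, f@B5}  OUT={b@B7, c@B1, c@B2, e@B5, f@B7}

Merge at B1: IN[B1] = OUT[B0] = {c@B1, f@B0}
Applying B1's transfer function to that IN value gives OUT[B1] (row B1 above).

Answer: {c@B1, f@B0}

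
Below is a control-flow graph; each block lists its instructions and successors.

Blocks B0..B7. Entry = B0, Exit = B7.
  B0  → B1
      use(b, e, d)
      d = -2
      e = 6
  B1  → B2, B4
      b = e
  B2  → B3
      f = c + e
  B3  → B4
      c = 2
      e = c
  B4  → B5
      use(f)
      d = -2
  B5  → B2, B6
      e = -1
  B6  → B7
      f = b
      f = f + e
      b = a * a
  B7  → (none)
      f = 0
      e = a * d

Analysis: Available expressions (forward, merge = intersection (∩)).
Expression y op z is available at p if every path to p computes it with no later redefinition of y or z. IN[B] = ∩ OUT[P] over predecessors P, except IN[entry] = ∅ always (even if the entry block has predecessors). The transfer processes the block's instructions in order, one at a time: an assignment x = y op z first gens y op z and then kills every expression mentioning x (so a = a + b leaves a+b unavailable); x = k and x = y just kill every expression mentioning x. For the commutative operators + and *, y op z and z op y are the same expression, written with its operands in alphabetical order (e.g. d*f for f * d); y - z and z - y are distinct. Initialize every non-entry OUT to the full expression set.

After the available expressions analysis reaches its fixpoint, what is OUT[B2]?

Answer: {c+e}

Derivation:
Fixpoint table:
  B0: | IN={} | OUT={}
  B1: | IN={} | OUT={}
  B2: | IN={} | OUT={c+e}
  B3: | IN={c+e} | OUT={}
  B4: | IN={} | OUT={}
  B5: | IN={} | OUT={}
  B6: | IN={} | OUT={a*a}
  B7: | IN={a*a} | OUT={a*a, a*d}

Merge at B2: IN[B2] = OUT[B1] ∩ OUT[B5] = {}
Applying B2's transfer function to that IN value gives OUT[B2] (row B2 above).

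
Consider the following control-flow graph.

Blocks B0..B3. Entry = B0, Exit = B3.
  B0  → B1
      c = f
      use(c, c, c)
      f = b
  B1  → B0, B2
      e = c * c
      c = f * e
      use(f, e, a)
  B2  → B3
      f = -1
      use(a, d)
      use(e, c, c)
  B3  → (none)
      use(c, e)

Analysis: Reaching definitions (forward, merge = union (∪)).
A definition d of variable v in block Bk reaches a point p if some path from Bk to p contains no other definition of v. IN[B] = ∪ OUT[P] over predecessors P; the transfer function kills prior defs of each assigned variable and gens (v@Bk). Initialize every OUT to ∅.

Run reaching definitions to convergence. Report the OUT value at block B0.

Answer: {c@B0, e@B1, f@B0}

Working:
Fixpoint table:
  B0:  IN={c@B1, e@B1, f@B0}  OUT={c@B0, e@B1, f@B0}
  B1:  IN={c@B0, e@B1, f@B0}  OUT={c@B1, e@B1, f@B0}
  B2:  IN={c@B1, e@B1, f@B0}  OUT={c@B1, e@B1, f@B2}
  B3:  IN={c@B1, e@B1, f@B2}  OUT={c@B1, e@B1, f@B2}

Merge at B0 (entry node, so the boundary value {} is joined with the incoming edge(s)): IN[B0] = {} ⊔ OUT[B1] = {c@B1, e@B1, f@B0}
Applying B0's transfer function to that IN value gives OUT[B0] (row B0 above).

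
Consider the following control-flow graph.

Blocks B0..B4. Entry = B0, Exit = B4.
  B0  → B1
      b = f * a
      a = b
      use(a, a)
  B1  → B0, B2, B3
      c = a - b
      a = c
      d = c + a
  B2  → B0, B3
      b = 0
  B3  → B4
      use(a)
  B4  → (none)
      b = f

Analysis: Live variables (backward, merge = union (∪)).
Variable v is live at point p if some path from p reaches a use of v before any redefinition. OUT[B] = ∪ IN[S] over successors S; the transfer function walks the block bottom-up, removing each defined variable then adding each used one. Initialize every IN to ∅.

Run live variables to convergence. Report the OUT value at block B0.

Converged values:
  B0: | IN={a, f} | OUT={a, b, f}
  B1: | IN={a, b, f} | OUT={a, f}
  B2: | IN={a, f} | OUT={a, f}
  B3: | IN={a, f} | OUT={f}
  B4: | IN={f} | OUT={}

Merge at B0: OUT[B0] = IN[B1] = {a, b, f}

Answer: {a, b, f}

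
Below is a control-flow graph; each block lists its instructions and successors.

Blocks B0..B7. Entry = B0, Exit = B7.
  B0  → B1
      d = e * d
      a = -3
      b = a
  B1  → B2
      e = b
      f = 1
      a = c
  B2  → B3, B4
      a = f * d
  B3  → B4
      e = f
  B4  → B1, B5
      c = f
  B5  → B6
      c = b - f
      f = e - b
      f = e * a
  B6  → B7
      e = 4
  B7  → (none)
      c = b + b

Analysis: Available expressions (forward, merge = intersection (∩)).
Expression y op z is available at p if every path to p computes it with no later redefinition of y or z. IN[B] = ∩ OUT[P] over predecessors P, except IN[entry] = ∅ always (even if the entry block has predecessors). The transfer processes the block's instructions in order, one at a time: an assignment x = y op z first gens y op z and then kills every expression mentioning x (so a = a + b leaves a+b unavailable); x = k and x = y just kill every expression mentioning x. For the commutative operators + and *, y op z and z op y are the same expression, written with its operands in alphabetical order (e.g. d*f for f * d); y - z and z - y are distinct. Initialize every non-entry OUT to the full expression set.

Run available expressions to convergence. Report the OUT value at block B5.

Fixpoint table:
  B0:   IN={}   OUT={}
  B1:   IN={}   OUT={}
  B2:   IN={}   OUT={d*f}
  B3:   IN={d*f}   OUT={d*f}
  B4:   IN={d*f}   OUT={d*f}
  B5:   IN={d*f}   OUT={a*e, e-b}
  B6:   IN={a*e, e-b}   OUT={}
  B7:   IN={}   OUT={b+b}

Merge at B5: IN[B5] = OUT[B4] = {d*f}
Applying B5's transfer function to that IN value gives OUT[B5] (row B5 above).

Answer: {a*e, e-b}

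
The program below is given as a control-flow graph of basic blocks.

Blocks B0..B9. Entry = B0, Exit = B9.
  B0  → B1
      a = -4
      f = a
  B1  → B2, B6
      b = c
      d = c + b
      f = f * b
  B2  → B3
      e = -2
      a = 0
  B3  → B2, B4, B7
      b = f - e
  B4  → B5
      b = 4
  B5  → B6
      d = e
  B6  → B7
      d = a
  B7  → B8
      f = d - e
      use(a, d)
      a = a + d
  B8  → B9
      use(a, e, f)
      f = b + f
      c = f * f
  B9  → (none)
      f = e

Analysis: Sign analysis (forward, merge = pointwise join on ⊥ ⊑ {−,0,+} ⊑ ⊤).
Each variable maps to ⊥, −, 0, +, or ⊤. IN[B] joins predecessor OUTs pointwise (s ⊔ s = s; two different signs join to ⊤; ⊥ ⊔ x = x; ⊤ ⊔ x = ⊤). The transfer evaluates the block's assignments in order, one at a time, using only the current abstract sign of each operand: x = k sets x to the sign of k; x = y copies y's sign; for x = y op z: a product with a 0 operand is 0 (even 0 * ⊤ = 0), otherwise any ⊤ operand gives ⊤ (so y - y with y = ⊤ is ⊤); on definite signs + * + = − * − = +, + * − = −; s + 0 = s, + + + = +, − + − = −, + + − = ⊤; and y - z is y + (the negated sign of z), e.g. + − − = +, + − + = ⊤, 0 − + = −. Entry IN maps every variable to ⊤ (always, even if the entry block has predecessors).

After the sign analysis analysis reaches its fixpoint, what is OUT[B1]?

Converged values:
  B0:   IN=(all ⊤)   OUT={a:-, f:-; rest ⊤}
  B1:   IN={a:-, f:-; rest ⊤}   OUT={a:-; rest ⊤}
  B2:   IN=(all ⊤)   OUT={a:0, e:-; rest ⊤}
  B3:   IN={a:0, e:-; rest ⊤}   OUT={a:0, e:-; rest ⊤}
  B4:   IN={a:0, e:-; rest ⊤}   OUT={a:0, b:+, e:-; rest ⊤}
  B5:   IN={a:0, b:+, e:-; rest ⊤}   OUT={a:0, b:+, d:-, e:-; rest ⊤}
  B6:   IN=(all ⊤)   OUT=(all ⊤)
  B7:   IN=(all ⊤)   OUT=(all ⊤)
  B8:   IN=(all ⊤)   OUT=(all ⊤)
  B9:   IN=(all ⊤)   OUT=(all ⊤)

Merge at B1: IN[B1] = OUT[B0] = {a: -, b: ⊤, c: ⊤, d: ⊤, e: ⊤, f: -}
Applying B1's transfer function to that IN value gives OUT[B1] (row B1 above).

Answer: {a: -, b: ⊤, c: ⊤, d: ⊤, e: ⊤, f: ⊤}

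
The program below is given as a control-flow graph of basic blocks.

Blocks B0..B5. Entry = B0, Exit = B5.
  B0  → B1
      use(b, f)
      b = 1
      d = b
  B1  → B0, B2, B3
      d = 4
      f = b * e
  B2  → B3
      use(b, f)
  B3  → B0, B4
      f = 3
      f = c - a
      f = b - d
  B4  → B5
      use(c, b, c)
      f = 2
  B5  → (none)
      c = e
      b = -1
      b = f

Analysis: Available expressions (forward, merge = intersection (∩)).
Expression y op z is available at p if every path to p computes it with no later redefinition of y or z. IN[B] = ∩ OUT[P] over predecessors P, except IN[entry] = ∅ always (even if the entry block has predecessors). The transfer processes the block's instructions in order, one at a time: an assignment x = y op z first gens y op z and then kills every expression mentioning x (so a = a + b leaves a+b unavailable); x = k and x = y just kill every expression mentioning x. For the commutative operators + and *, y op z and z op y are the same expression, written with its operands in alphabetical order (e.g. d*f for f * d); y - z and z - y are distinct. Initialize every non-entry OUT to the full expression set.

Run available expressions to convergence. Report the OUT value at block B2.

Answer: {b*e}

Trace:
Fixpoint table:
  B0: | IN={} | OUT={}
  B1: | IN={} | OUT={b*e}
  B2: | IN={b*e} | OUT={b*e}
  B3: | IN={b*e} | OUT={b*e, b-d, c-a}
  B4: | IN={b*e, b-d, c-a} | OUT={b*e, b-d, c-a}
  B5: | IN={b*e, b-d, c-a} | OUT={}

Merge at B2: IN[B2] = OUT[B1] = {b*e}
Applying B2's transfer function to that IN value gives OUT[B2] (row B2 above).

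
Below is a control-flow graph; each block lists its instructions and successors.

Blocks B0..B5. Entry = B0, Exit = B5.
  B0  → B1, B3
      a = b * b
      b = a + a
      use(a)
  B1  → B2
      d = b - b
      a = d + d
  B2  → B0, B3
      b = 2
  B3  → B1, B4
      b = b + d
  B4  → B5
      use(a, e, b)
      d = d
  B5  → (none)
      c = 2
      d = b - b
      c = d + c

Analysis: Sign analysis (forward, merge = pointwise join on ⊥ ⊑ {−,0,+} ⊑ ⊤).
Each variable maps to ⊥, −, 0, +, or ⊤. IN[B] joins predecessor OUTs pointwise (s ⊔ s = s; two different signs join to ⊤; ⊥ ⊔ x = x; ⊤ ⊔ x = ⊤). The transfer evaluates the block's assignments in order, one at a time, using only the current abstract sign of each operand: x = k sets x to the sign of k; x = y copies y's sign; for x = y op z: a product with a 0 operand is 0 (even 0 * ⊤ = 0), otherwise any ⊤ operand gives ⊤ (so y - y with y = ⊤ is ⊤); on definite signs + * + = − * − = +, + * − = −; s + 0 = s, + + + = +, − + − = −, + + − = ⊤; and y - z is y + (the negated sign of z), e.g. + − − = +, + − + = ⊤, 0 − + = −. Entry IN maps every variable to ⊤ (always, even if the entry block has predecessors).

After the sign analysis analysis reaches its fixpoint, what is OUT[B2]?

Answer: {a: ⊤, b: +, c: ⊤, d: ⊤, e: ⊤, f: ⊤}

Trace:
Fixpoint table:
  B0: | IN=(all ⊤) | OUT=(all ⊤)
  B1: | IN=(all ⊤) | OUT=(all ⊤)
  B2: | IN=(all ⊤) | OUT={b:+; rest ⊤}
  B3: | IN=(all ⊤) | OUT=(all ⊤)
  B4: | IN=(all ⊤) | OUT=(all ⊤)
  B5: | IN=(all ⊤) | OUT=(all ⊤)

Merge at B2: IN[B2] = OUT[B1] = {a: ⊤, b: ⊤, c: ⊤, d: ⊤, e: ⊤, f: ⊤}
Applying B2's transfer function to that IN value gives OUT[B2] (row B2 above).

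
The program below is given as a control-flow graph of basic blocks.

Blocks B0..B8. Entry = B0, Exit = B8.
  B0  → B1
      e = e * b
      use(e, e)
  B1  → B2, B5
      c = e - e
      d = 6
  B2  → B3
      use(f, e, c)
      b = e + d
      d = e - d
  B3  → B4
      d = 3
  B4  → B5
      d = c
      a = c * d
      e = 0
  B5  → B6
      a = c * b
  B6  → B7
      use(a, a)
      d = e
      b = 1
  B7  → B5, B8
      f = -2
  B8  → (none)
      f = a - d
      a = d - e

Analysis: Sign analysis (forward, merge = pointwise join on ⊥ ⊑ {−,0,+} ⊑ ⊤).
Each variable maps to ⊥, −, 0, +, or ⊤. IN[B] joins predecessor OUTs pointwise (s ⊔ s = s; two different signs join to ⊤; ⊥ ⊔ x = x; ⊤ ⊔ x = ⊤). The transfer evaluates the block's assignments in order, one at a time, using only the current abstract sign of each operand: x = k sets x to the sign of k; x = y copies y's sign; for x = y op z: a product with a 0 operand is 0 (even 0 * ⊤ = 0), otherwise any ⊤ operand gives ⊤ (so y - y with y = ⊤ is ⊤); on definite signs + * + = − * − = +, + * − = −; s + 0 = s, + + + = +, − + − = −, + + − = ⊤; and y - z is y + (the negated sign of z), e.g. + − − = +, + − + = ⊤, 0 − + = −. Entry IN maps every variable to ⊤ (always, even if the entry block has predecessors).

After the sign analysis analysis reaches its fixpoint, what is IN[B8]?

Answer: {a: ⊤, b: +, c: ⊤, d: ⊤, e: ⊤, f: -}

Working:
Per-block solution:
  B0: | IN=(all ⊤) | OUT=(all ⊤)
  B1: | IN=(all ⊤) | OUT={d:+; rest ⊤}
  B2: | IN={d:+; rest ⊤} | OUT=(all ⊤)
  B3: | IN=(all ⊤) | OUT={d:+; rest ⊤}
  B4: | IN={d:+; rest ⊤} | OUT={e:0; rest ⊤}
  B5: | IN=(all ⊤) | OUT=(all ⊤)
  B6: | IN=(all ⊤) | OUT={b:+; rest ⊤}
  B7: | IN={b:+; rest ⊤} | OUT={b:+, f:-; rest ⊤}
  B8: | IN={b:+, f:-; rest ⊤} | OUT={b:+; rest ⊤}

Merge at B8: IN[B8] = OUT[B7] = {a: ⊤, b: +, c: ⊤, d: ⊤, e: ⊤, f: -}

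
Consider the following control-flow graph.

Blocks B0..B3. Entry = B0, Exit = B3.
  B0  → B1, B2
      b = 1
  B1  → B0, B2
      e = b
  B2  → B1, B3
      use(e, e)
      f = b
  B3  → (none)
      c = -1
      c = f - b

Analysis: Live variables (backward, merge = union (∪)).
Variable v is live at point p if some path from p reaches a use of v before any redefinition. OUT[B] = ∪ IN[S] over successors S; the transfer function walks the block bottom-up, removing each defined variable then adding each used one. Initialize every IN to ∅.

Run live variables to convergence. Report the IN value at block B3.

Answer: {b, f}

Trace:
Fixpoint table:
  B0:   IN={e}   OUT={b, e}
  B1:   IN={b}   OUT={b, e}
  B2:   IN={b, e}   OUT={b, f}
  B3:   IN={b, f}   OUT={}

B3 is the boundary node: OUT[B3] = {}
Applying B3's transfer function to that OUT value gives IN[B3] (row B3 above).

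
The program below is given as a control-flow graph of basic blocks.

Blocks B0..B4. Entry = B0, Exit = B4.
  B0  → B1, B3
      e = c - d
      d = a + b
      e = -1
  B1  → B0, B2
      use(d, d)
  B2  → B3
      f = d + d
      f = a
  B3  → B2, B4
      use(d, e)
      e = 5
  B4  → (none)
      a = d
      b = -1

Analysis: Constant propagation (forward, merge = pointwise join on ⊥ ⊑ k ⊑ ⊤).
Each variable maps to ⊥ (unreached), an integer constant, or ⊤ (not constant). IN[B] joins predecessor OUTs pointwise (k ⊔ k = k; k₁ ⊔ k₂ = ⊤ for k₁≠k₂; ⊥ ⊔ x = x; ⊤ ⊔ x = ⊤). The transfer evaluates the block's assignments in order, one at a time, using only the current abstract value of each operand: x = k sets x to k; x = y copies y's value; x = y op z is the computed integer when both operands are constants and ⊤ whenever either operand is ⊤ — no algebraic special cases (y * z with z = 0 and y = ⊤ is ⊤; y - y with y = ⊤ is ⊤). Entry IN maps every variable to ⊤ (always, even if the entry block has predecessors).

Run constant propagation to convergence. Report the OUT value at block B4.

Fixpoint table:
  B0: | IN=(all ⊤) | OUT={e:-1; rest ⊤}
  B1: | IN={e:-1; rest ⊤} | OUT={e:-1; rest ⊤}
  B2: | IN=(all ⊤) | OUT=(all ⊤)
  B3: | IN=(all ⊤) | OUT={e:5; rest ⊤}
  B4: | IN={e:5; rest ⊤} | OUT={b:-1, e:5; rest ⊤}

Merge at B4: IN[B4] = OUT[B3] = {a: ⊤, b: ⊤, c: ⊤, d: ⊤, e: 5, f: ⊤}
Applying B4's transfer function to that IN value gives OUT[B4] (row B4 above).

Answer: {a: ⊤, b: -1, c: ⊤, d: ⊤, e: 5, f: ⊤}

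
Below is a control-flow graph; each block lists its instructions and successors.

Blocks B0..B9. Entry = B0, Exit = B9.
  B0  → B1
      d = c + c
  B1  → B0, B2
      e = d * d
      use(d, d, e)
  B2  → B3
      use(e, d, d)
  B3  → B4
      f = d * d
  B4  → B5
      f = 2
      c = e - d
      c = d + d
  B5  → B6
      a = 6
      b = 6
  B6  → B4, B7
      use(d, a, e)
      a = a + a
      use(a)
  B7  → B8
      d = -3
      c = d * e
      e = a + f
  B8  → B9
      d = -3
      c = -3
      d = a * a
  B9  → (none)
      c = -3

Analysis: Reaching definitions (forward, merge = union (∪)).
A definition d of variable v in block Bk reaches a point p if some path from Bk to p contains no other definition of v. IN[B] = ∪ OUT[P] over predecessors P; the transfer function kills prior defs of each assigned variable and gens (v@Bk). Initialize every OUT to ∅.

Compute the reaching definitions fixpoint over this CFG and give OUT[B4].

Fixpoint table:
  B0:  IN={d@B0, e@B1}  OUT={d@B0, e@B1}
  B1:  IN={d@B0, e@B1}  OUT={d@B0, e@B1}
  B2:  IN={d@B0, e@B1}  OUT={d@B0, e@B1}
  B3:  IN={d@B0, e@B1}  OUT={d@B0, e@B1, f@B3}
  B4:  IN={a@B6, b@B5, c@B4, d@B0, e@B1, f@B3, f@B4}  OUT={a@B6, b@B5, c@B4, d@B0, e@B1, f@B4}
  B5:  IN={a@B6, b@B5, c@B4, d@B0, e@B1, f@B4}  OUT={a@B5, b@B5, c@B4, d@B0, e@B1, f@B4}
  B6:  IN={a@B5, b@B5, c@B4, d@B0, e@B1, f@B4}  OUT={a@B6, b@B5, c@B4, d@B0, e@B1, f@B4}
  B7:  IN={a@B6, b@B5, c@B4, d@B0, e@B1, f@B4}  OUT={a@B6, b@B5, c@B7, d@B7, e@B7, f@B4}
  B8:  IN={a@B6, b@B5, c@B7, d@B7, e@B7, f@B4}  OUT={a@B6, b@B5, c@B8, d@B8, e@B7, f@B4}
  B9:  IN={a@B6, b@B5, c@B8, d@B8, e@B7, f@B4}  OUT={a@B6, b@B5, c@B9, d@B8, e@B7, f@B4}

Merge at B4: IN[B4] = OUT[B3] ⊔ OUT[B6] = {a@B6, b@B5, c@B4, d@B0, e@B1, f@B3, f@B4}
Applying B4's transfer function to that IN value gives OUT[B4] (row B4 above).

Answer: {a@B6, b@B5, c@B4, d@B0, e@B1, f@B4}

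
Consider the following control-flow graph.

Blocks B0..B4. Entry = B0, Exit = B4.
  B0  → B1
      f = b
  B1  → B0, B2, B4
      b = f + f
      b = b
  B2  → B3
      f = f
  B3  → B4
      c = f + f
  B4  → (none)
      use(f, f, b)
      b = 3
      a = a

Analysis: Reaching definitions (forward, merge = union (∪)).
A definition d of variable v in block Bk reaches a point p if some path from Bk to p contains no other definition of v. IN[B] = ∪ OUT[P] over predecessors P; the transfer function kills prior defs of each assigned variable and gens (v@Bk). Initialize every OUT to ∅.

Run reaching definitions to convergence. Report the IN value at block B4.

Answer: {b@B1, c@B3, f@B0, f@B2}

Trace:
Per-block solution:
  B0: | IN={b@B1, f@B0} | OUT={b@B1, f@B0}
  B1: | IN={b@B1, f@B0} | OUT={b@B1, f@B0}
  B2: | IN={b@B1, f@B0} | OUT={b@B1, f@B2}
  B3: | IN={b@B1, f@B2} | OUT={b@B1, c@B3, f@B2}
  B4: | IN={b@B1, c@B3, f@B0, f@B2} | OUT={a@B4, b@B4, c@B3, f@B0, f@B2}

Merge at B4: IN[B4] = OUT[B1] ⊔ OUT[B3] = {b@B1, c@B3, f@B0, f@B2}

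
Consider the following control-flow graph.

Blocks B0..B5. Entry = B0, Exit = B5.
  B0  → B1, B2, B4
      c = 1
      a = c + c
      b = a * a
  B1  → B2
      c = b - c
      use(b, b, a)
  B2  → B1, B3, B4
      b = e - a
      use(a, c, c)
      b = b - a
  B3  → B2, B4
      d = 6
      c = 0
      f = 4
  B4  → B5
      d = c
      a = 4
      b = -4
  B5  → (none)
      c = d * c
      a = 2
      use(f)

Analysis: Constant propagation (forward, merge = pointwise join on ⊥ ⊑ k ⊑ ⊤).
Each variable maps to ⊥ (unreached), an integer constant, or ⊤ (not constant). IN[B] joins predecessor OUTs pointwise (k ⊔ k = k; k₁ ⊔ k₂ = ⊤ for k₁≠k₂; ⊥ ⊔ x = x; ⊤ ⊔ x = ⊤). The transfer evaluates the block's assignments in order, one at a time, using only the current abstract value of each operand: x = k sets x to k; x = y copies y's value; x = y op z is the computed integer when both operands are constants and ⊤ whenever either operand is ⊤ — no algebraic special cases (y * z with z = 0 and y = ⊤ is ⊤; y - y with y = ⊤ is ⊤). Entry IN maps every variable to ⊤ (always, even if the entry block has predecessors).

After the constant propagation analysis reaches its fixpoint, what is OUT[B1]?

Fixpoint table:
  B0:  IN=(all ⊤)  OUT={a:2, b:4, c:1; rest ⊤}
  B1:  IN={a:2; rest ⊤}  OUT={a:2; rest ⊤}
  B2:  IN={a:2; rest ⊤}  OUT={a:2; rest ⊤}
  B3:  IN={a:2; rest ⊤}  OUT={a:2, c:0, d:6, f:4; rest ⊤}
  B4:  IN={a:2; rest ⊤}  OUT={a:4, b:-4; rest ⊤}
  B5:  IN={a:4, b:-4; rest ⊤}  OUT={a:2, b:-4; rest ⊤}

Merge at B1: IN[B1] = OUT[B0] ⊔ OUT[B2] = {a: 2, b: ⊤, c: ⊤, d: ⊤, e: ⊤, f: ⊤}
Applying B1's transfer function to that IN value gives OUT[B1] (row B1 above).

Answer: {a: 2, b: ⊤, c: ⊤, d: ⊤, e: ⊤, f: ⊤}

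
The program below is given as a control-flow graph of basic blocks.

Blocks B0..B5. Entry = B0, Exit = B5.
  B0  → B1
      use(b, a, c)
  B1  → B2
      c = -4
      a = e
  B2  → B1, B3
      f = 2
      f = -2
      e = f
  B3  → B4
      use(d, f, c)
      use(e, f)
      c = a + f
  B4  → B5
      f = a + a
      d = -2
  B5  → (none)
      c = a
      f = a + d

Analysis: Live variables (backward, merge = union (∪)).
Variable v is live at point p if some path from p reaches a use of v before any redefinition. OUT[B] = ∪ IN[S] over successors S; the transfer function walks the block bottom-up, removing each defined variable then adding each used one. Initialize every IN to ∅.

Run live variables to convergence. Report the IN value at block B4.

Converged values:
  B0: | IN={a, b, c, d, e} | OUT={d, e}
  B1: | IN={d, e} | OUT={a, c, d}
  B2: | IN={a, c, d} | OUT={a, c, d, e, f}
  B3: | IN={a, c, d, e, f} | OUT={a}
  B4: | IN={a} | OUT={a, d}
  B5: | IN={a, d} | OUT={}

Merge at B4: OUT[B4] = IN[B5] = {a, d}
Applying B4's transfer function to that OUT value gives IN[B4] (row B4 above).

Answer: {a}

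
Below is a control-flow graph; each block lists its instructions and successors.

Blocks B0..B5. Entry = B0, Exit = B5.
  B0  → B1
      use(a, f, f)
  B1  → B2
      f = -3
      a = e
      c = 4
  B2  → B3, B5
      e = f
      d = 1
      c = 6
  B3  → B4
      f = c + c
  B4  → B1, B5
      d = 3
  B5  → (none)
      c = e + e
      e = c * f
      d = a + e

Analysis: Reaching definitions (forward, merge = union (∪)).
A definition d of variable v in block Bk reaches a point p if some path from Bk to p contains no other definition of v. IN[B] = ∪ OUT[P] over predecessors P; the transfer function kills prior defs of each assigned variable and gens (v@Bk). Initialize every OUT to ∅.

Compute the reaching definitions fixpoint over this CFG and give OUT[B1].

Fixpoint table:
  B0:   IN={}   OUT={}
  B1:   IN={a@B1, c@B2, d@B4, e@B2, f@B3}   OUT={a@B1, c@B1, d@B4, e@B2, f@B1}
  B2:   IN={a@B1, c@B1, d@B4, e@B2, f@B1}   OUT={a@B1, c@B2, d@B2, e@B2, f@B1}
  B3:   IN={a@B1, c@B2, d@B2, e@B2, f@B1}   OUT={a@B1, c@B2, d@B2, e@B2, f@B3}
  B4:   IN={a@B1, c@B2, d@B2, e@B2, f@B3}   OUT={a@B1, c@B2, d@B4, e@B2, f@B3}
  B5:   IN={a@B1, c@B2, d@B2, d@B4, e@B2, f@B1, f@B3}   OUT={a@B1, c@B5, d@B5, e@B5, f@B1, f@B3}

Merge at B1: IN[B1] = OUT[B0] ⊔ OUT[B4] = {a@B1, c@B2, d@B4, e@B2, f@B3}
Applying B1's transfer function to that IN value gives OUT[B1] (row B1 above).

Answer: {a@B1, c@B1, d@B4, e@B2, f@B1}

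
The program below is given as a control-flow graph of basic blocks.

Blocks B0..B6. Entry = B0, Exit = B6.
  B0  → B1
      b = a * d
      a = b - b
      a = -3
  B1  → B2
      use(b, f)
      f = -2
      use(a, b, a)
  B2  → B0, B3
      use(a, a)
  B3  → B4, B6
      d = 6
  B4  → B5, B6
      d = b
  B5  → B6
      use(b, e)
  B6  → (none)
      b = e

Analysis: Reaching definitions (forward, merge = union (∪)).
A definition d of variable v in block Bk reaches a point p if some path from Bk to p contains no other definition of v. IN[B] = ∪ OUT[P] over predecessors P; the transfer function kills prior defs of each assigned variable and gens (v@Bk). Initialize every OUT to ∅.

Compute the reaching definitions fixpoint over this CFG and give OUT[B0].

Answer: {a@B0, b@B0, f@B1}

Working:
Converged values:
  B0:  IN={a@B0, b@B0, f@B1}  OUT={a@B0, b@B0, f@B1}
  B1:  IN={a@B0, b@B0, f@B1}  OUT={a@B0, b@B0, f@B1}
  B2:  IN={a@B0, b@B0, f@B1}  OUT={a@B0, b@B0, f@B1}
  B3:  IN={a@B0, b@B0, f@B1}  OUT={a@B0, b@B0, d@B3, f@B1}
  B4:  IN={a@B0, b@B0, d@B3, f@B1}  OUT={a@B0, b@B0, d@B4, f@B1}
  B5:  IN={a@B0, b@B0, d@B4, f@B1}  OUT={a@B0, b@B0, d@B4, f@B1}
  B6:  IN={a@B0, b@B0, d@B3, d@B4, f@B1}  OUT={a@B0, b@B6, d@B3, d@B4, f@B1}

Merge at B0 (entry node, so the boundary value {} is joined with the incoming edge(s)): IN[B0] = {} ⊔ OUT[B2] = {a@B0, b@B0, f@B1}
Applying B0's transfer function to that IN value gives OUT[B0] (row B0 above).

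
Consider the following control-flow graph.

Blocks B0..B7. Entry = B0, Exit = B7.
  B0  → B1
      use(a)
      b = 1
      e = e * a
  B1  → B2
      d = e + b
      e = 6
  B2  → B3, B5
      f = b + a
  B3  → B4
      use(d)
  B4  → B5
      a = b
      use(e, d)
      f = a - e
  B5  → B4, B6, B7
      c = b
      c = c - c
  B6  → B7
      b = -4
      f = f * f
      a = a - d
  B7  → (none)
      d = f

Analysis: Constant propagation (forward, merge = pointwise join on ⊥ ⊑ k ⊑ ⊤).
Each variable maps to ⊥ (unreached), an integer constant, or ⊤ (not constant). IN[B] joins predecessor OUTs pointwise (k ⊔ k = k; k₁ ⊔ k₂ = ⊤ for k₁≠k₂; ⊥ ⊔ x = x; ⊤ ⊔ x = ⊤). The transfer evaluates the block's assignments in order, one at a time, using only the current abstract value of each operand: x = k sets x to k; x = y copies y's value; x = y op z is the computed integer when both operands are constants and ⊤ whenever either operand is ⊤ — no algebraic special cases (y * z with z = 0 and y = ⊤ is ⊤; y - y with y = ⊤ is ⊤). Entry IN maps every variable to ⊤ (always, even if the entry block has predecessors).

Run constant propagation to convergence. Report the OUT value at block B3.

Answer: {a: ⊤, b: 1, c: ⊤, d: ⊤, e: 6, f: ⊤}

Working:
Converged values:
  B0:   IN=(all ⊤)   OUT={b:1; rest ⊤}
  B1:   IN={b:1; rest ⊤}   OUT={b:1, e:6; rest ⊤}
  B2:   IN={b:1, e:6; rest ⊤}   OUT={b:1, e:6; rest ⊤}
  B3:   IN={b:1, e:6; rest ⊤}   OUT={b:1, e:6; rest ⊤}
  B4:   IN={b:1, e:6; rest ⊤}   OUT={a:1, b:1, e:6, f:-5; rest ⊤}
  B5:   IN={b:1, e:6; rest ⊤}   OUT={b:1, c:0, e:6; rest ⊤}
  B6:   IN={b:1, c:0, e:6; rest ⊤}   OUT={b:-4, c:0, e:6; rest ⊤}
  B7:   IN={c:0, e:6; rest ⊤}   OUT={c:0, e:6; rest ⊤}

Merge at B3: IN[B3] = OUT[B2] = {a: ⊤, b: 1, c: ⊤, d: ⊤, e: 6, f: ⊤}
Applying B3's transfer function to that IN value gives OUT[B3] (row B3 above).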